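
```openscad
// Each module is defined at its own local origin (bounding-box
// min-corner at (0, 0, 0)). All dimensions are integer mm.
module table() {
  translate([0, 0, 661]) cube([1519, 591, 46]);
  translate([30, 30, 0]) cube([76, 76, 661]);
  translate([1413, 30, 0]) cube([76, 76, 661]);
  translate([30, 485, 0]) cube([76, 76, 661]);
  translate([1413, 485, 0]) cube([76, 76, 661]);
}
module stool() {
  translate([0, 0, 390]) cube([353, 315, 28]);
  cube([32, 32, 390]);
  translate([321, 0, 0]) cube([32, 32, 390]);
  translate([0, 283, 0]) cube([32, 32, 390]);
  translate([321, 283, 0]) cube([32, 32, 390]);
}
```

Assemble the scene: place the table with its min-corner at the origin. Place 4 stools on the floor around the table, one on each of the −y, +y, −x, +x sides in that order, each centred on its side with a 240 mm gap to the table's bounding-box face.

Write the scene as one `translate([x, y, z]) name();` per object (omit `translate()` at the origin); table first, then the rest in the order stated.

table();
translate([583, -555, 0]) stool();
translate([583, 831, 0]) stool();
translate([-593, 138, 0]) stool();
translate([1759, 138, 0]) stool();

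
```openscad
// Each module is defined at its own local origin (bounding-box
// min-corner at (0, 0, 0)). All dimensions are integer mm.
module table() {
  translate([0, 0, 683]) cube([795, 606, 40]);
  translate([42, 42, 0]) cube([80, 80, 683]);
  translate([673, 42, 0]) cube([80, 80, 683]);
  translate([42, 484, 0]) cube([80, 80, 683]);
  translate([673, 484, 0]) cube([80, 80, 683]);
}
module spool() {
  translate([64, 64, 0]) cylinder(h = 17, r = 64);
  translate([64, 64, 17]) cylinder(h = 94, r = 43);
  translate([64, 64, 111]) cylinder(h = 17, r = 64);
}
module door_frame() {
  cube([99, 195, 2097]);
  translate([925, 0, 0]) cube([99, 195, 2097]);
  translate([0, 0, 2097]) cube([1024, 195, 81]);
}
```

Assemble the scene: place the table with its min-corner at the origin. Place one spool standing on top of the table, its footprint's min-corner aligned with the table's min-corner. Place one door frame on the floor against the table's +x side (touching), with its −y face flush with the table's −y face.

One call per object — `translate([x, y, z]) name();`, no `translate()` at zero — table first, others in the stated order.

table();
translate([0, 0, 723]) spool();
translate([795, 0, 0]) door_frame();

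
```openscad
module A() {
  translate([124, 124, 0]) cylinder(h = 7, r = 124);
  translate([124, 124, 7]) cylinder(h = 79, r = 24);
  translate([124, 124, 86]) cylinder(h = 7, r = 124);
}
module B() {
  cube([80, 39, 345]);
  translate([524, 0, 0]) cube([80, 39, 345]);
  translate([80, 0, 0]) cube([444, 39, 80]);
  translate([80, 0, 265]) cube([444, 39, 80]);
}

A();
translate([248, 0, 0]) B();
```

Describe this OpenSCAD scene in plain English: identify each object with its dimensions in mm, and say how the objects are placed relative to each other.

A is a spool: two coaxial disc flanges of radius 124 mm and thickness 7 mm, joined by a core cylinder of radius 24 mm and height 79 mm. The lower flange rests on z = 0 and the three cylinders share a vertical axis.

B is a rectangular picture frame lying in the x–z plane (depth along y). The opening is 444 mm wide (x) by 185 mm tall (z), surrounded by a border 80 mm wide on all four sides. The frame is 39 mm deep and is made of two full-height vertical stiles with two horizontal rails fitted between them.

The picture frame is against the spool's +x side, with their −y faces flush.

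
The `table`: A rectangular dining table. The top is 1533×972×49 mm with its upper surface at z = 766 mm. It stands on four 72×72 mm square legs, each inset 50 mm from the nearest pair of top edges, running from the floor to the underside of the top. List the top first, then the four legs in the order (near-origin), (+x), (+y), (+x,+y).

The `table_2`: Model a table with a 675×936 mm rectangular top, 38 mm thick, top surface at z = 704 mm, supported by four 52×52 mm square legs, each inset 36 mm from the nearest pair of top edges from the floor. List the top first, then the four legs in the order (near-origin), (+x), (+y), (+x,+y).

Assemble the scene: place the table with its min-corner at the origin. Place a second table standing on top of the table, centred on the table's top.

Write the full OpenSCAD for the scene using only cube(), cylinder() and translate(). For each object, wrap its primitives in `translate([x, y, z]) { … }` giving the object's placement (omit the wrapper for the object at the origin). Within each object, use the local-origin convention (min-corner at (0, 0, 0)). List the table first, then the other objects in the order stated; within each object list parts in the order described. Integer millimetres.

translate([0, 0, 717]) cube([1533, 972, 49]);
translate([50, 50, 0]) cube([72, 72, 717]);
translate([1411, 50, 0]) cube([72, 72, 717]);
translate([50, 850, 0]) cube([72, 72, 717]);
translate([1411, 850, 0]) cube([72, 72, 717]);
translate([429, 18, 766]) {
  translate([0, 0, 666]) cube([675, 936, 38]);
  translate([36, 36, 0]) cube([52, 52, 666]);
  translate([587, 36, 0]) cube([52, 52, 666]);
  translate([36, 848, 0]) cube([52, 52, 666]);
  translate([587, 848, 0]) cube([52, 52, 666]);
}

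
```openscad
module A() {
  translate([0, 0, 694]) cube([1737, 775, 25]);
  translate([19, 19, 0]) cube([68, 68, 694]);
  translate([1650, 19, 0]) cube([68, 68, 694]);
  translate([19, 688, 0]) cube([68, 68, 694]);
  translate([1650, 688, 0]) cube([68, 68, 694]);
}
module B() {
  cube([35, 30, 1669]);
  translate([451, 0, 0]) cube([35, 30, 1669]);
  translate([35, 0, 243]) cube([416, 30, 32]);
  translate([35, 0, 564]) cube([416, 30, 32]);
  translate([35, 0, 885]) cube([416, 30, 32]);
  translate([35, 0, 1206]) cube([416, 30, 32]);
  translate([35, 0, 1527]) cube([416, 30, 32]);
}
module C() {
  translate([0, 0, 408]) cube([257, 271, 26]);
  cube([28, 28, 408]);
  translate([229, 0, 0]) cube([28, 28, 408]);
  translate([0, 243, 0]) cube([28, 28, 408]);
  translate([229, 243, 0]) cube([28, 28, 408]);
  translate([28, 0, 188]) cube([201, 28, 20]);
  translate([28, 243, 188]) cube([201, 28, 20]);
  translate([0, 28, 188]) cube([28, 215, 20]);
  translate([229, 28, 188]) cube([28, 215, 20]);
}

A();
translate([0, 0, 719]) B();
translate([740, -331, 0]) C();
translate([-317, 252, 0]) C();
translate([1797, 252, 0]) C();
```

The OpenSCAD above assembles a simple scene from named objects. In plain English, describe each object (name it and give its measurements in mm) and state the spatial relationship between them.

A is a table: top 1737 mm (x) × 775 mm (y), 25 mm thick, upper face at z = 719 mm, on four 68×68 mm square legs, each inset 19 mm from the nearest pair of top edges, running from z = 0 to the bottom of the top.

B is a wooden ladder with two side rails of 35×30 mm section and 1669 mm height, set 486 mm apart overall. Between them run 5 rectangular rungs (30 mm deep, 32 mm thick), front faces flush with the rails' −y face. The bottom of the first rung is 243 mm above the floor and each subsequent rung is 321 mm higher than the one below.

C is a simple wooden stool: a rectangular seat 257 mm (x) by 271 mm (y), 26 mm thick, top face at z = 434 mm, on four square legs, each 28×28 mm in cross-section. The legs rest on z = 0, each flush with a corner of the seat. Four stretchers, 28 mm wide and 20 mm tall, connect adjacent legs with their undersides at z = 188 mm, each running between the inner faces of the legs it joins and aligned with the legs' outer faces on the other axis.

The ladder is on top of the table. Three stools sit around the table at the −y, −x, +x sides.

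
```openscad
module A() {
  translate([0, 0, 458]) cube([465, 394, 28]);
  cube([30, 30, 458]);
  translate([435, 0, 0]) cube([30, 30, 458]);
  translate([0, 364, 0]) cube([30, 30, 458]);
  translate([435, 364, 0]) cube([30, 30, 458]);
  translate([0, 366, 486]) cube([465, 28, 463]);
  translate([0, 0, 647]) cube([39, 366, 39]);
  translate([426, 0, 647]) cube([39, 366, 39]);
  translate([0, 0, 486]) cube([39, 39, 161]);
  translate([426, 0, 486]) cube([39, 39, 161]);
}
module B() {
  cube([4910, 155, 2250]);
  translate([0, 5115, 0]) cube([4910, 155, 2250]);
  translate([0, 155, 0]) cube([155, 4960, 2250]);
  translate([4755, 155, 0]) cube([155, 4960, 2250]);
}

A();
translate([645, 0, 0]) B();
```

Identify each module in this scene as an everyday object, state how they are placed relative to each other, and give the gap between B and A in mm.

The house frame's nearest face is 180 mm from the chair's +x face.

A is a chair. B is a house frame. The house frame is on the floor beside the chair on its +x side. The gap between the house frame and the chair is 180 mm.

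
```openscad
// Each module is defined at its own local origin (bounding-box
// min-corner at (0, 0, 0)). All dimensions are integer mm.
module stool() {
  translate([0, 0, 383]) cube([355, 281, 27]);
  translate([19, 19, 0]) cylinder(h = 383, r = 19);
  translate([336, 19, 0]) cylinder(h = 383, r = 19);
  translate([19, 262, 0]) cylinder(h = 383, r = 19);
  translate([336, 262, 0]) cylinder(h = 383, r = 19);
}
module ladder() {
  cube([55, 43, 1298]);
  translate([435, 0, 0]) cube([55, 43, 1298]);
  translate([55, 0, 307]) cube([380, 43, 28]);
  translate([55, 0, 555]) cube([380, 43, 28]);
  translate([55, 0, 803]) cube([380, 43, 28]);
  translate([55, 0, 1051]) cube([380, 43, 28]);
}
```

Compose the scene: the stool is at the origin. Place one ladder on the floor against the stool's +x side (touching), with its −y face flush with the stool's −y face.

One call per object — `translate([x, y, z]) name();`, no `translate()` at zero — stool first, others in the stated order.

stool();
translate([355, 0, 0]) ladder();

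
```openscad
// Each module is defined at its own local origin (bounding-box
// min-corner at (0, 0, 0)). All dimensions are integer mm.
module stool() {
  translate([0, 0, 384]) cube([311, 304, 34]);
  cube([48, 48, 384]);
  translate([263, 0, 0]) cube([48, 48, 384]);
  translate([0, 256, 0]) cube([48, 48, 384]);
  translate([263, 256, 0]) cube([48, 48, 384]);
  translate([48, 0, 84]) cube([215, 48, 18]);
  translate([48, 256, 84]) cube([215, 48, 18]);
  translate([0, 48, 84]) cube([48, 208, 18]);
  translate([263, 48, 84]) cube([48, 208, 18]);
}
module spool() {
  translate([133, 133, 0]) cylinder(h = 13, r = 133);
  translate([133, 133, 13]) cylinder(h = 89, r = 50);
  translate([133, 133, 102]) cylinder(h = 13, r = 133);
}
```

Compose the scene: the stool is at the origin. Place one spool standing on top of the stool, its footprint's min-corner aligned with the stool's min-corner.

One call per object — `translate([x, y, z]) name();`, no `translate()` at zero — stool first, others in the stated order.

stool();
translate([0, 0, 418]) spool();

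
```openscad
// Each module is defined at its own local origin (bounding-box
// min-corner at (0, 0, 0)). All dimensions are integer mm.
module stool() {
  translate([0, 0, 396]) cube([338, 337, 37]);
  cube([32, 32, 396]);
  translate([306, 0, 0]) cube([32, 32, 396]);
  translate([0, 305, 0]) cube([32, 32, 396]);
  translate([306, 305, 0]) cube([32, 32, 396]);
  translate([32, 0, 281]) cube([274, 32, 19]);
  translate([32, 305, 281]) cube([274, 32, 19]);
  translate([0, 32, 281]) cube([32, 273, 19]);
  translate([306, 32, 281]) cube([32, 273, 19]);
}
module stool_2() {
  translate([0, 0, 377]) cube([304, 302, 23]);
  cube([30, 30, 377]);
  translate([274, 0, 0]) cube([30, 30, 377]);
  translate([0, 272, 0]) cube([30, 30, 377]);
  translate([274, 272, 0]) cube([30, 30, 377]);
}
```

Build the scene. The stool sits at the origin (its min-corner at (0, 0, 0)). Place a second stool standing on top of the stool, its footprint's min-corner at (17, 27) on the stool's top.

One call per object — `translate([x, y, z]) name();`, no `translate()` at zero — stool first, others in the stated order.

stool();
translate([17, 27, 433]) stool_2();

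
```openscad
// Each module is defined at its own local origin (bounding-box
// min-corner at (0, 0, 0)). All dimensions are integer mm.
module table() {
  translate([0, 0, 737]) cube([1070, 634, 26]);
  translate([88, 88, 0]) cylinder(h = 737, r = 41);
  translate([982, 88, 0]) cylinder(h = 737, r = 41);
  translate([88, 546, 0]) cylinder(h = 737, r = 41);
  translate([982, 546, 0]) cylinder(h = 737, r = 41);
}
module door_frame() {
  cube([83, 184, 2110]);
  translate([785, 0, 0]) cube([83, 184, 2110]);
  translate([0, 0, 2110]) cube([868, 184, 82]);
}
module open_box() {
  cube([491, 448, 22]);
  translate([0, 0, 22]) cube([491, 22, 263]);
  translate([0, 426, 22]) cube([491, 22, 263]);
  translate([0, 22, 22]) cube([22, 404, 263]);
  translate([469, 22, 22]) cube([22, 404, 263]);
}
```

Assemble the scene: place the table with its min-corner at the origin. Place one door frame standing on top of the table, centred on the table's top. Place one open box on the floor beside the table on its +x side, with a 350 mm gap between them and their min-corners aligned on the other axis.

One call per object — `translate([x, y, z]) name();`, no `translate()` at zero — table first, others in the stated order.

table();
translate([101, 225, 763]) door_frame();
translate([1420, 0, 0]) open_box();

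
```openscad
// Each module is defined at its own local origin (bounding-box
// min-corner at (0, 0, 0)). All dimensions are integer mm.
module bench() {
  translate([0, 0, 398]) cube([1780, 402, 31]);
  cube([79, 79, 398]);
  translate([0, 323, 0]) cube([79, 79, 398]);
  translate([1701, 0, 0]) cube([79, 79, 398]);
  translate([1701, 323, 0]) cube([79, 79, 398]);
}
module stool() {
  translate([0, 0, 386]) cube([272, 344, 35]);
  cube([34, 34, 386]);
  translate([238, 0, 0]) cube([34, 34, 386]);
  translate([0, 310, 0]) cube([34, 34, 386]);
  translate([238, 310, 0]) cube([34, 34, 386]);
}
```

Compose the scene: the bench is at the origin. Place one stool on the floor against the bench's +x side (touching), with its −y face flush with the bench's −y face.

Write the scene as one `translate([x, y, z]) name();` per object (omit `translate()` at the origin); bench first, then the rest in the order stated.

bench();
translate([1780, 0, 0]) stool();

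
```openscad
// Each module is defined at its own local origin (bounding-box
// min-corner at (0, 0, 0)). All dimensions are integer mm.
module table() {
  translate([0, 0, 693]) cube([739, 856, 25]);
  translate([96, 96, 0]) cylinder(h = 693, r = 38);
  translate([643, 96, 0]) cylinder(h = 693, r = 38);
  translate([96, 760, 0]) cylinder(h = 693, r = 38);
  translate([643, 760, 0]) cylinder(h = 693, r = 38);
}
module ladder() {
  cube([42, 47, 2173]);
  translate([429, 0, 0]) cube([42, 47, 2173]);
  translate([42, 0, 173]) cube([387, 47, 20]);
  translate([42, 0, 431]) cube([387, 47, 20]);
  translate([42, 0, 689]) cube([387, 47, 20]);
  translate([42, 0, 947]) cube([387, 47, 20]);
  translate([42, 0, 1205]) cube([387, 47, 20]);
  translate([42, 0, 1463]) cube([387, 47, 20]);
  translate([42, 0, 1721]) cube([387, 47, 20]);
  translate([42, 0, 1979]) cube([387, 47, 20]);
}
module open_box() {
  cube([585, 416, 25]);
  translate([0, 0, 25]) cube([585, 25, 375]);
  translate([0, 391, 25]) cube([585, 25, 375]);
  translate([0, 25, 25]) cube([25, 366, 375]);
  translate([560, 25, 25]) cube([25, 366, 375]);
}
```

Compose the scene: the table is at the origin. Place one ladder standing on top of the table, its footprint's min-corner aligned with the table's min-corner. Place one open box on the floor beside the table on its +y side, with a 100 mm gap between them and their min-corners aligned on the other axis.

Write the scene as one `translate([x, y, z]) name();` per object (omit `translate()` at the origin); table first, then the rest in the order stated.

table();
translate([0, 0, 718]) ladder();
translate([0, 956, 0]) open_box();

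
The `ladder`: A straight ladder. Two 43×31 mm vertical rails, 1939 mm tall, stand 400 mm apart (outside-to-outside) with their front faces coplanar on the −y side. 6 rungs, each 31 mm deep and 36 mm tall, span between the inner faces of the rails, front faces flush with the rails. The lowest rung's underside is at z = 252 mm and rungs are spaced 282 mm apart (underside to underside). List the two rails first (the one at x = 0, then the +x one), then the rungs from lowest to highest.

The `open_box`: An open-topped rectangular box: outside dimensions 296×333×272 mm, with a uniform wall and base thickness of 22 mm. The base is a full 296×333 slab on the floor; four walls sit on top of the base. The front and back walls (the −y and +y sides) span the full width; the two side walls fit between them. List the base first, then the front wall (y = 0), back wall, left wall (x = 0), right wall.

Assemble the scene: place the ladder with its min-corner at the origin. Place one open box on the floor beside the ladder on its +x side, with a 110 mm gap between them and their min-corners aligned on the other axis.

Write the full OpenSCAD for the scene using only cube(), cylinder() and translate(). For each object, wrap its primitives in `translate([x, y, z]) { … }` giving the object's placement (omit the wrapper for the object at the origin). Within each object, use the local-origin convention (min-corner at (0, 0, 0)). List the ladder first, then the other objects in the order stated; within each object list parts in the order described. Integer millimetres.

cube([43, 31, 1939]);
translate([357, 0, 0]) cube([43, 31, 1939]);
translate([43, 0, 252]) cube([314, 31, 36]);
translate([43, 0, 534]) cube([314, 31, 36]);
translate([43, 0, 816]) cube([314, 31, 36]);
translate([43, 0, 1098]) cube([314, 31, 36]);
translate([43, 0, 1380]) cube([314, 31, 36]);
translate([43, 0, 1662]) cube([314, 31, 36]);
translate([510, 0, 0]) {
  cube([296, 333, 22]);
  translate([0, 0, 22]) cube([296, 22, 250]);
  translate([0, 311, 22]) cube([296, 22, 250]);
  translate([0, 22, 22]) cube([22, 289, 250]);
  translate([274, 22, 22]) cube([22, 289, 250]);
}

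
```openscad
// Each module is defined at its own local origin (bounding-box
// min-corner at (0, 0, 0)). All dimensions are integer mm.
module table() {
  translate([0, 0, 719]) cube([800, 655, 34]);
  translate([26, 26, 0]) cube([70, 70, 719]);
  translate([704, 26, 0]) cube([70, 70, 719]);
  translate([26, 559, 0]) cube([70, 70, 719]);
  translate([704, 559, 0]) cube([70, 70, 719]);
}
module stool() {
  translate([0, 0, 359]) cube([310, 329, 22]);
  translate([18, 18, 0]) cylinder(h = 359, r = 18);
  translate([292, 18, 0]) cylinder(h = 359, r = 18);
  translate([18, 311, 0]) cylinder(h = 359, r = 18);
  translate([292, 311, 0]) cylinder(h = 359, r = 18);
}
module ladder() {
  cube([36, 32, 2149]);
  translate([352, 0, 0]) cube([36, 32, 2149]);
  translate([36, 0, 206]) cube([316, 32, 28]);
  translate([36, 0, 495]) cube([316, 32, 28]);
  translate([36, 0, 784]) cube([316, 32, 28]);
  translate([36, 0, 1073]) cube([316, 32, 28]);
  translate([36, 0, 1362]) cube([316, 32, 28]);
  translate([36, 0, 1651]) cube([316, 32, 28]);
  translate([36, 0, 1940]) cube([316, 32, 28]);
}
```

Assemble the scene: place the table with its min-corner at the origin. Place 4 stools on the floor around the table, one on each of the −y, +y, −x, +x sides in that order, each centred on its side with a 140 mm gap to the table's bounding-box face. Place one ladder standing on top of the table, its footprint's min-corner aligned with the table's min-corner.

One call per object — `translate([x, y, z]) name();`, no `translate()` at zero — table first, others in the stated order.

table();
translate([245, -469, 0]) stool();
translate([245, 795, 0]) stool();
translate([-450, 163, 0]) stool();
translate([940, 163, 0]) stool();
translate([0, 0, 753]) ladder();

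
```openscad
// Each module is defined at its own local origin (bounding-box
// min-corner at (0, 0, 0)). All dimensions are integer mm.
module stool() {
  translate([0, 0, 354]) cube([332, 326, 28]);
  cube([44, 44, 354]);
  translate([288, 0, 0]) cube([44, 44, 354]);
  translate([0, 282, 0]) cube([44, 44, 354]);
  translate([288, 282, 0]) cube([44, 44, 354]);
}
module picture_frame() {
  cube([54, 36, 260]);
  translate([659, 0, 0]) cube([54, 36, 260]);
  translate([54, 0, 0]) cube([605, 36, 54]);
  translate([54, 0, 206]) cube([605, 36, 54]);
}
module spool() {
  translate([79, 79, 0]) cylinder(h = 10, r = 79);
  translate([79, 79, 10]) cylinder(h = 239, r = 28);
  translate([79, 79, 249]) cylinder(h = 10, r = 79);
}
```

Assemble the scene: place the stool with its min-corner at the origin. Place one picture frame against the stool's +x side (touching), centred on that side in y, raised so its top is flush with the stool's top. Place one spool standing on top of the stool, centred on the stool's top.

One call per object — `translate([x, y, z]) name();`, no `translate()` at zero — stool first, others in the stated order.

stool();
translate([332, 145, 122]) picture_frame();
translate([87, 84, 382]) spool();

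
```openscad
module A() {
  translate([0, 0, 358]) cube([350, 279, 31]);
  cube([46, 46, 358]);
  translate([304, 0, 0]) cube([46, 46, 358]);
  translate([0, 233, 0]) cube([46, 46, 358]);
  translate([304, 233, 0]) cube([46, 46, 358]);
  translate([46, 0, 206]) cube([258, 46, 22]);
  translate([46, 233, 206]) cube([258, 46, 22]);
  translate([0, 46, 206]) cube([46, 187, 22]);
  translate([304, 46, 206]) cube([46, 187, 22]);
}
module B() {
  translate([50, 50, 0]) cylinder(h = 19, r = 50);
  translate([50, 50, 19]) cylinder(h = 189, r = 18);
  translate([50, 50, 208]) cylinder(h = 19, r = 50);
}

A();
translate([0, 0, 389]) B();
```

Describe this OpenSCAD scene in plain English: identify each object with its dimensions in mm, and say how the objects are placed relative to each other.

A is a four-legged stool. The seat is 350×279 mm, 31 mm thick, top at z = 389 mm. It stands on four square legs, each 46×46 mm in cross-section, from z = 0 to the seat underside, each flush with a corner of the seat. Four stretchers, 46 mm wide and 22 mm tall, connect adjacent legs with their undersides at z = 206 mm, each running between the inner faces of the legs it joins and aligned with the legs' outer faces on the other axis.

B is a spool: two coaxial disc flanges of radius 50 mm and thickness 19 mm, joined by a core cylinder of radius 18 mm and height 189 mm. The lower flange rests on z = 0 and the three cylinders share a vertical axis.

The spool is on top of the stool.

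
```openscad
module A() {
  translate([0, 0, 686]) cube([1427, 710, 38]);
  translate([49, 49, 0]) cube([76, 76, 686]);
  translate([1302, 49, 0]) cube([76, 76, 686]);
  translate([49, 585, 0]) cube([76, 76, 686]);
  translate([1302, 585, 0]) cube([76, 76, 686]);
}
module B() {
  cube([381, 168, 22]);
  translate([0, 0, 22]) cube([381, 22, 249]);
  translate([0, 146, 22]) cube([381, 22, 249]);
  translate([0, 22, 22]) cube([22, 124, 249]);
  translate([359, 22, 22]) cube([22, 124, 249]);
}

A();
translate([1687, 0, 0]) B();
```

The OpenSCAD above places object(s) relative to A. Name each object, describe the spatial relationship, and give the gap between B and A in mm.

The open box's nearest face is 260 mm from the table's +x face.

A is a table. B is an open box. The open box is on the floor beside the table on its +x side. The gap between the open box and the table is 260 mm.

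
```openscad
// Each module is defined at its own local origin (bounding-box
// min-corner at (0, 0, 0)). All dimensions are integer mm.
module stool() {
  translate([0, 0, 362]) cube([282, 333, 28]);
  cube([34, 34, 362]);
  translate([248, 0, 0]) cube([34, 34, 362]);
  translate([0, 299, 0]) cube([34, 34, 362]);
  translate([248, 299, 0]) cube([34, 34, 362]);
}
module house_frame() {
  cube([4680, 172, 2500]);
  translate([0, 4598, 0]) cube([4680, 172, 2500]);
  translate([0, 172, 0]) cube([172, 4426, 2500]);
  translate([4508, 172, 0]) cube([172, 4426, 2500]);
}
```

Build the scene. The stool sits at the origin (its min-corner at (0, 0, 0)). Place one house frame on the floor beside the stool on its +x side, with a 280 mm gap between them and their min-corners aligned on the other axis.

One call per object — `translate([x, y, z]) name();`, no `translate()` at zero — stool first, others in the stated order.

stool();
translate([562, 0, 0]) house_frame();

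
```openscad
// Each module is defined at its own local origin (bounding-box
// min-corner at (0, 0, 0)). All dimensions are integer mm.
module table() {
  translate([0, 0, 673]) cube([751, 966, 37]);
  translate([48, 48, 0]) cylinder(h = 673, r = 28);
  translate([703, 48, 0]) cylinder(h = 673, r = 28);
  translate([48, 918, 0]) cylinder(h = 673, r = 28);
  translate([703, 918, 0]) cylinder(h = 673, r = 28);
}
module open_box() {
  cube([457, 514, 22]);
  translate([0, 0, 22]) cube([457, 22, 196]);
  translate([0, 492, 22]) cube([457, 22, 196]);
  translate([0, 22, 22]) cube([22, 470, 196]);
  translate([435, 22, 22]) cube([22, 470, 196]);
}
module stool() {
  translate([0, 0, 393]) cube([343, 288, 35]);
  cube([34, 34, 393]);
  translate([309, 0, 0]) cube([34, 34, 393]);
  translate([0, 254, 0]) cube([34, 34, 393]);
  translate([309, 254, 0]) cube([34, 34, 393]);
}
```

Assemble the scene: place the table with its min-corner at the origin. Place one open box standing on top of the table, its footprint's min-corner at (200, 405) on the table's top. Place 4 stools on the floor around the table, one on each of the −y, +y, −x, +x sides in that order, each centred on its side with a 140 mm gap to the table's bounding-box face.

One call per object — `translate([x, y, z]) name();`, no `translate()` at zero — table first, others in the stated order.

table();
translate([200, 405, 710]) open_box();
translate([204, -428, 0]) stool();
translate([204, 1106, 0]) stool();
translate([-483, 339, 0]) stool();
translate([891, 339, 0]) stool();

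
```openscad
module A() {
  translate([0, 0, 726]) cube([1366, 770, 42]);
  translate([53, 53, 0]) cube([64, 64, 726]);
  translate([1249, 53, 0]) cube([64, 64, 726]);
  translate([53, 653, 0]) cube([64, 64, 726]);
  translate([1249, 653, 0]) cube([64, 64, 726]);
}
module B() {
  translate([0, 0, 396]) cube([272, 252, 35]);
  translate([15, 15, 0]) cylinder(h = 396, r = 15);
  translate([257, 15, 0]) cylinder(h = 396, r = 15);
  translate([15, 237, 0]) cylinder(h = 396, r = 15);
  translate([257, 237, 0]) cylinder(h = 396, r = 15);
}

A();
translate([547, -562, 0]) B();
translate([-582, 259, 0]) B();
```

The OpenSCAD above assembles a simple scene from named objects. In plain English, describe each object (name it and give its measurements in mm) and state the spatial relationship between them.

A is a table: top 1366 mm (x) × 770 mm (y), 42 mm thick, upper face at z = 768 mm, on four 64×64 mm square legs, each inset 53 mm from the nearest pair of top edges, running from z = 0 to the bottom of the top.

B is a simple wooden stool: a rectangular seat 272 mm (x) by 252 mm (y), 35 mm thick, top face at z = 431 mm, on four round legs, each 30 mm in diameter. The legs rest on z = 0, each leg's axis is inset half a diameter from the nearest pair of seat edges (so the leg's bounding box is flush with the corner).

Two stools sit around the table at the −y, −x sides.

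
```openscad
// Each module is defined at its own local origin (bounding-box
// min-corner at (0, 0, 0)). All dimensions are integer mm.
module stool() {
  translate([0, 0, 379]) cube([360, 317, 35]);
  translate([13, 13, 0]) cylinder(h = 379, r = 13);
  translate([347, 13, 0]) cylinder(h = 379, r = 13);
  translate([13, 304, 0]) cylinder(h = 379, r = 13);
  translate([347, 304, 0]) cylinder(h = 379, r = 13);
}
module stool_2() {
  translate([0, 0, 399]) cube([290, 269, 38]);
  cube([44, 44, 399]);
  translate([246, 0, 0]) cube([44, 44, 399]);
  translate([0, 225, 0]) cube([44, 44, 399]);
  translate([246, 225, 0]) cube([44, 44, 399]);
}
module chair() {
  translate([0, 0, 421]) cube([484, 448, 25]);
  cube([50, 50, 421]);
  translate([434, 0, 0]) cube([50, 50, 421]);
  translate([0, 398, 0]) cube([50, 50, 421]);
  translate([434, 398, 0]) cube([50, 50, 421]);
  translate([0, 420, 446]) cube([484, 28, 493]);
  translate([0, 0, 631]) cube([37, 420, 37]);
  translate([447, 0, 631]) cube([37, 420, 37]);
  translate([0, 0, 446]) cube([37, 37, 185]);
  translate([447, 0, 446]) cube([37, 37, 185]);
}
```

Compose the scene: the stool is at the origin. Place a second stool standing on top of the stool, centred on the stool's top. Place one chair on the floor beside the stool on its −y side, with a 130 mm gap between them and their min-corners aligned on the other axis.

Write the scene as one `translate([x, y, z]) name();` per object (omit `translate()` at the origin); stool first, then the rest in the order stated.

stool();
translate([35, 24, 414]) stool_2();
translate([0, -578, 0]) chair();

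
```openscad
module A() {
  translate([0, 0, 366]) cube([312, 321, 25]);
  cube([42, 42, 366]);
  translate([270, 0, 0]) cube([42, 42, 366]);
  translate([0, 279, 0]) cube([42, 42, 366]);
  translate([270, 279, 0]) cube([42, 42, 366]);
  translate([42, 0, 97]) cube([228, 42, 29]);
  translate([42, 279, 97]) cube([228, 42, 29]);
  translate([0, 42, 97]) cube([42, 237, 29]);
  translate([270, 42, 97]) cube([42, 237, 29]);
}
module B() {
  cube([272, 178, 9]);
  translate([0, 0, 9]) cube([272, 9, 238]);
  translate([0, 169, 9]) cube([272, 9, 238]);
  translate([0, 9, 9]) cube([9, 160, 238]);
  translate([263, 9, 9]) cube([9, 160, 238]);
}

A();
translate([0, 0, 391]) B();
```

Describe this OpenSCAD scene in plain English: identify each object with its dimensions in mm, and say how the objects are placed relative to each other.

A is a four-legged stool. The seat is a 312×321×25 mm slab whose top surface is at z = 391 mm; four square legs, each 42×42 mm in cross-section, run from the floor (z = 0) to the underside of the seat, each flush with a corner of the seat. Four stretchers, 42 mm wide and 29 mm tall, connect adjacent legs with their undersides at z = 97 mm, each running between the inner faces of the legs it joins and aligned with the legs' outer faces on the other axis.

B is an open-topped rectangular box: outside dimensions 272×178×247 mm, with a uniform wall and base thickness of 9 mm. The base is a full 272×178 slab on the floor; four walls sit on top of the base. The front and back walls (the −y and +y sides) span the full width; the two side walls fit between them.

The open box is on top of the stool.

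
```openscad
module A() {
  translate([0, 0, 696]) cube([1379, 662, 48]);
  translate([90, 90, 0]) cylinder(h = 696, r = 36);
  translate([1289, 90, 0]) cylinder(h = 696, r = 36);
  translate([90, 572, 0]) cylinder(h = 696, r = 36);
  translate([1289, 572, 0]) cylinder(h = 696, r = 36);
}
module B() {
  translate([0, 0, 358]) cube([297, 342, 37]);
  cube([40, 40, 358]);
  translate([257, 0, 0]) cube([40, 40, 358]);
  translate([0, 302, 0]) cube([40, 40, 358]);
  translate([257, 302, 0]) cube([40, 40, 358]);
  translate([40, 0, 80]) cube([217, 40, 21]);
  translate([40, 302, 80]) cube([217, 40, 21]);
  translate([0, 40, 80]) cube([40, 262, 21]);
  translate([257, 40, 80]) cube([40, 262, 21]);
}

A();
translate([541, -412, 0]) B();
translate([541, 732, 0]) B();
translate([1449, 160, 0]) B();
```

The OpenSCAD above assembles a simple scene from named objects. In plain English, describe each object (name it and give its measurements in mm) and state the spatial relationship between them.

A is a rectangular dining table. The top is 1379×662×48 mm with its upper surface at z = 744 mm. It stands on four round legs of 72 mm diameter, each leg's bounding box inset 54 mm from the nearest pair of top edges, running from the floor to the underside of the top.

B is a four-legged stool. The seat is a 297×342×37 mm slab whose top surface is at z = 395 mm; four square legs, each 40×40 mm in cross-section, run from the floor (z = 0) to the underside of the seat, each flush with a corner of the seat. Four stretchers, 40 mm wide and 21 mm tall, connect adjacent legs with their undersides at z = 80 mm, each running between the inner faces of the legs it joins and aligned with the legs' outer faces on the other axis.

Three stools sit around the table at the −y, +y, +x sides.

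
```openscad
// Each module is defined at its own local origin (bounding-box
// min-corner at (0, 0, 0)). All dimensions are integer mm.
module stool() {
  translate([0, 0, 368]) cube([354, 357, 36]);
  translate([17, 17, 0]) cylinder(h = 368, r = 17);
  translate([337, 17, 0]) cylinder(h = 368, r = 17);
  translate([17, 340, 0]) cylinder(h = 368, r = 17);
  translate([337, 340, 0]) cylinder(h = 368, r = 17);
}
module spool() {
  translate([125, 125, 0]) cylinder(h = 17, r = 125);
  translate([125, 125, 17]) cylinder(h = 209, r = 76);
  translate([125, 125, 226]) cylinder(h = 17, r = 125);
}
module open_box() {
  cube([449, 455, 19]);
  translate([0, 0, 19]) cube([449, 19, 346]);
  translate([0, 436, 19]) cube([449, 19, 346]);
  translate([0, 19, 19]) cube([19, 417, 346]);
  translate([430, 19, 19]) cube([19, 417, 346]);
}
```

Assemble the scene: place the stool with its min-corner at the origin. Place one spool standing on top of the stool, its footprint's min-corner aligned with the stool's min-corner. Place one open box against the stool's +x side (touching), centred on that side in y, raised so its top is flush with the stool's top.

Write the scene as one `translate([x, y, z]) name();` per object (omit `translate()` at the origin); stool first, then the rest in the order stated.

stool();
translate([0, 0, 404]) spool();
translate([354, -49, 39]) open_box();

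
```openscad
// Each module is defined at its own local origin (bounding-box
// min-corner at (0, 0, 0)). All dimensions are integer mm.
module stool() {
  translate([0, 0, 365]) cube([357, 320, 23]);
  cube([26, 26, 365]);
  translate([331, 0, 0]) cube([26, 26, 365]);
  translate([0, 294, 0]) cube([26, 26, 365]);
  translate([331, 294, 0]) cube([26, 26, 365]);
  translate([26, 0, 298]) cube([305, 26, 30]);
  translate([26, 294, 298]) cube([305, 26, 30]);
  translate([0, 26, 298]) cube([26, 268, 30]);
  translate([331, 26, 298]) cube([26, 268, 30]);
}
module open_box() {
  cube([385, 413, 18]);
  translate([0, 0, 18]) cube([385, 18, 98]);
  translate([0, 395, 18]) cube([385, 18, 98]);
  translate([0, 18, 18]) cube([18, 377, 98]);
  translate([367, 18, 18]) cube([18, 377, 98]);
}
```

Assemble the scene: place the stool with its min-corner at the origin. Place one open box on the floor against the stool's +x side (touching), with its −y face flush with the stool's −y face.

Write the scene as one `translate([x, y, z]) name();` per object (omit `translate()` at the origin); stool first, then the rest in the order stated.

stool();
translate([357, 0, 0]) open_box();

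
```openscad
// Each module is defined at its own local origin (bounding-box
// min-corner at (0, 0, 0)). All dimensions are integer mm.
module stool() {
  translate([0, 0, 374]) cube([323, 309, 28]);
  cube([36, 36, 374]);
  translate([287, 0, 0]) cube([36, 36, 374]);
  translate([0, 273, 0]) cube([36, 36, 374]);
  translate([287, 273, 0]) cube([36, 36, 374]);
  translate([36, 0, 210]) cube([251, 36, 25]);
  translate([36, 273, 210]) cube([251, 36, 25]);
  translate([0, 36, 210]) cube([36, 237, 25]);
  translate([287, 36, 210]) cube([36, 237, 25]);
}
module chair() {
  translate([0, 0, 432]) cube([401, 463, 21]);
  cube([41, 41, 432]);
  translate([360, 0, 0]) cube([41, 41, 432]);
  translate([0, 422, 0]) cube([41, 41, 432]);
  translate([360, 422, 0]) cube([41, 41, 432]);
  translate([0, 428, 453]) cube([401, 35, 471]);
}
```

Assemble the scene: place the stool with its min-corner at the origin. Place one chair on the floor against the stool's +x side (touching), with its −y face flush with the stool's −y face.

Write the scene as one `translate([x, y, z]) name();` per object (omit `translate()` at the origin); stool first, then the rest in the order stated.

stool();
translate([323, 0, 0]) chair();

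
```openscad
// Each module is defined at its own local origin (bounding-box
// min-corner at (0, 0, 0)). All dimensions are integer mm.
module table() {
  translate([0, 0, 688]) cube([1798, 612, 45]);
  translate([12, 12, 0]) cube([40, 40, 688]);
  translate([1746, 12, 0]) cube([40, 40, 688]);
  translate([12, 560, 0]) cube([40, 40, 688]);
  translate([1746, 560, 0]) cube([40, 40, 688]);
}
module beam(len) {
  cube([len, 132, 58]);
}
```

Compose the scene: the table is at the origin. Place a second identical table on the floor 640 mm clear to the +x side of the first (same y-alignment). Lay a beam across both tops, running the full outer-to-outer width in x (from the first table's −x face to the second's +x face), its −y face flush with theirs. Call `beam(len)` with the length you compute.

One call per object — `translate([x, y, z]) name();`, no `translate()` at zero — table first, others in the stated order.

table();
translate([2438, 0, 0]) table();
translate([0, 0, 733]) beam(4236);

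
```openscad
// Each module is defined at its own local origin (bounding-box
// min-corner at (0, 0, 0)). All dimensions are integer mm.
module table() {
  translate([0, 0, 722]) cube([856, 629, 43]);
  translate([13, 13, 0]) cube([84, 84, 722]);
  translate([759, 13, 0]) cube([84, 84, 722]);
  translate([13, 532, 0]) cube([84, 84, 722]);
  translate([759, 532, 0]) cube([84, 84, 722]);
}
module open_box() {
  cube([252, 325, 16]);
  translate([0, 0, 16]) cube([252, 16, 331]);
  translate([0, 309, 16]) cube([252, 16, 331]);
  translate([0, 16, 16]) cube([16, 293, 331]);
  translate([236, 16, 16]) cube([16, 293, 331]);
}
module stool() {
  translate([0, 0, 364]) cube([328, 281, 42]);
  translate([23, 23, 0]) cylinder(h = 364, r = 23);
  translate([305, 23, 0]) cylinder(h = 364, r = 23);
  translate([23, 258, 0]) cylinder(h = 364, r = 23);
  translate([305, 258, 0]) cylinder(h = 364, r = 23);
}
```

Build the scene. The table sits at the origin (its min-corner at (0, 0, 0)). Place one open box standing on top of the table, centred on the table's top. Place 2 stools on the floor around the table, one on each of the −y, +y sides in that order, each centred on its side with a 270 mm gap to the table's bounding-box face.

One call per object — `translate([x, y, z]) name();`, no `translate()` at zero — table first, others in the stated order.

table();
translate([302, 152, 765]) open_box();
translate([264, -551, 0]) stool();
translate([264, 899, 0]) stool();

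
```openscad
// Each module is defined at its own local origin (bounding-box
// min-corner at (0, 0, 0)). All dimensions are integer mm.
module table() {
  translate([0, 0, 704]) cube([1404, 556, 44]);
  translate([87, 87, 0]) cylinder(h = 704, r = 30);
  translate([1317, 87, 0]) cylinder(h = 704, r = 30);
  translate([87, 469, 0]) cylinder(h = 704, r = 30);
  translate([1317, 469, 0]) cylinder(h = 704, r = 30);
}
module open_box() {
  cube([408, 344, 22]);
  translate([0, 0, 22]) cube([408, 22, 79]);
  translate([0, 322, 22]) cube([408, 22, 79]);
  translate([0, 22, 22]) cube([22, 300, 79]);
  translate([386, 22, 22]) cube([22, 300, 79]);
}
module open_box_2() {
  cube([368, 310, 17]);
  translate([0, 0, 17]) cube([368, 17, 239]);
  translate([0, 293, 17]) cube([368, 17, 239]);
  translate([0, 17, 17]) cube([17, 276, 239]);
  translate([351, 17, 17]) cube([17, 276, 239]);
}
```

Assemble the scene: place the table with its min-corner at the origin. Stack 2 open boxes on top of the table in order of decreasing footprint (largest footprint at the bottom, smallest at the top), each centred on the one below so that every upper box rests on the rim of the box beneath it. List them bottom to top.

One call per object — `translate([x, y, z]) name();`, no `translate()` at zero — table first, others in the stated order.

table();
translate([498, 106, 748]) open_box();
translate([518, 123, 849]) open_box_2();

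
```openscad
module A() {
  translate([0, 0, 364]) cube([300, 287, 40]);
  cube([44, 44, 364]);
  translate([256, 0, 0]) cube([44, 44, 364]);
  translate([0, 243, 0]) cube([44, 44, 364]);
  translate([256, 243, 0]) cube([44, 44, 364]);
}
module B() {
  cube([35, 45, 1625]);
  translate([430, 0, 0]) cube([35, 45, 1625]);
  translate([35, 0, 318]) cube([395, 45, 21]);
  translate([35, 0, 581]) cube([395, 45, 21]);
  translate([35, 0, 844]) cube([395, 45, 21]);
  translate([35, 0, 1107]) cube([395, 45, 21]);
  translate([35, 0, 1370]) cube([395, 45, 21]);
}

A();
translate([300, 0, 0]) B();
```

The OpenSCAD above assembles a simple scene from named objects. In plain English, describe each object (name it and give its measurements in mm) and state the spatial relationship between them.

A is a simple wooden stool: a rectangular seat 300 mm (x) by 287 mm (y), 40 mm thick, top face at z = 404 mm, on four square legs, each 44×44 mm in cross-section. The legs rest on z = 0, each flush with a corner of the seat.

B is a straight ladder. Two 35×45 mm vertical rails, 1625 mm tall, stand 465 mm apart (outside-to-outside) with their front faces coplanar on the −y side. 5 rungs, each 45 mm deep and 21 mm tall, span between the inner faces of the rails, front faces flush with the rails. The lowest rung's underside is at z = 318 mm and rungs are spaced 263 mm apart (underside to underside).

The ladder is against the stool's +x side, with their −y faces flush.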